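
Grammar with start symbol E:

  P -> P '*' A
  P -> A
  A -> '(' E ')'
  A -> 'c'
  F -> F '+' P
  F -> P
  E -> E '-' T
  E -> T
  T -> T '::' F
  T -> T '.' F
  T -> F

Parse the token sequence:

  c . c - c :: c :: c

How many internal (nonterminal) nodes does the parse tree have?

22

[E [E [T [T [F [P [A c]]]] . [F [P [A c]]]]] - [T [T [T [F [P [A c]]]] :: [F [P [A c]]]] :: [F [P [A c]]]]]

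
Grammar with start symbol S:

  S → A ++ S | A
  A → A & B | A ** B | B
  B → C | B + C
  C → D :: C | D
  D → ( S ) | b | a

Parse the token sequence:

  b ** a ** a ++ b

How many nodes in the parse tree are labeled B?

[S [A [A [A [B [C [D b]]]] ** [B [C [D a]]]] ** [B [C [D a]]]] ++ [S [A [B [C [D b]]]]]]

4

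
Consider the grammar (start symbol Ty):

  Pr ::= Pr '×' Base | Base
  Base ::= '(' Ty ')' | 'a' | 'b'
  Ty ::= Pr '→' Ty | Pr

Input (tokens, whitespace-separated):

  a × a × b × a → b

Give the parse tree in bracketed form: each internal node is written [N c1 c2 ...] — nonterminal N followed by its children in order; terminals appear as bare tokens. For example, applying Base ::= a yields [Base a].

Ty
Pr → Ty
Pr × Base → Ty
Pr × Base × Base → Ty
Pr × Base × Base × Base → Ty
Base × Base × Base × Base → Ty
a × Base × Base × Base → Ty
a × a × Base × Base → Ty
a × a × b × Base → Ty
a × a × b × a → Ty
a × a × b × a → Pr
a × a × b × a → Base
a × a × b × a → b

[Ty [Pr [Pr [Pr [Pr [Base a]] × [Base a]] × [Base b]] × [Base a]] → [Ty [Pr [Base b]]]]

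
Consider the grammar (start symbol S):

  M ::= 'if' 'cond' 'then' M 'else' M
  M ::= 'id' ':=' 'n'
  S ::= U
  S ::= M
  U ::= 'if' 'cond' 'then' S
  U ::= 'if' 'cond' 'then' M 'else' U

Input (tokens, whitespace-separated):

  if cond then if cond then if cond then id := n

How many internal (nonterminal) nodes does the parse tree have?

[S [U if cond then [S [U if cond then [S [U if cond then [S [M id := n]]]]]]]]

8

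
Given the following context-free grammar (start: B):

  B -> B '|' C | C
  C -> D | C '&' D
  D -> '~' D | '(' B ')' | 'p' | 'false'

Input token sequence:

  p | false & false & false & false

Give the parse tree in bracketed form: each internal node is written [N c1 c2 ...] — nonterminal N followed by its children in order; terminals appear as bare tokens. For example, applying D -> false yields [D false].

B
B | C
C | C
D | C
p | C
p | C & D
p | C & D & D
p | C & D & D & D
p | D & D & D & D
p | false & D & D & D
p | false & false & D & D
p | false & false & false & D
p | false & false & false & false

[B [B [C [D p]]] | [C [C [C [C [D false]] & [D false]] & [D false]] & [D false]]]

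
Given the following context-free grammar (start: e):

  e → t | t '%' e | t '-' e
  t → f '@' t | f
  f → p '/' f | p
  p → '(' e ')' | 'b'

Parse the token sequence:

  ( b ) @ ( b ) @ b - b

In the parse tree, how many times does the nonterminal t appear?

6

[e [t [f [p ( [e [t [f [p b]]]] )]] @ [t [f [p ( [e [t [f [p b]]]] )]] @ [t [f [p b]]]]] - [e [t [f [p b]]]]]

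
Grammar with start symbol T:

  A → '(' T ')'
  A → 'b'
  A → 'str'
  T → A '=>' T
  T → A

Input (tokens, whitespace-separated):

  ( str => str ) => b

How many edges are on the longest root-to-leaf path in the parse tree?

5

[T [A ( [T [A str] => [T [A str]]] )] => [T [A b]]]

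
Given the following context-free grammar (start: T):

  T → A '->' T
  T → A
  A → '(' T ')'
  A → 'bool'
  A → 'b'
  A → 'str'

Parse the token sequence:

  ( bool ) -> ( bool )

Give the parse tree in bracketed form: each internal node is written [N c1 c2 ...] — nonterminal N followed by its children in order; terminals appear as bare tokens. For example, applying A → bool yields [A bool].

T
A -> T
( T ) -> T
( A ) -> T
( bool ) -> T
( bool ) -> A
( bool ) -> ( T )
( bool ) -> ( A )
( bool ) -> ( bool )

[T [A ( [T [A bool]] )] -> [T [A ( [T [A bool]] )]]]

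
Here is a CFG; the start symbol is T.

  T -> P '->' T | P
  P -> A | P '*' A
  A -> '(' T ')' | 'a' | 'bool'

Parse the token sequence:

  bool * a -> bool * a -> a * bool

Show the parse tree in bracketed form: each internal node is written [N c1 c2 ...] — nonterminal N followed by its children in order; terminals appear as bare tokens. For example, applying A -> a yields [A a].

[T [P [P [A bool]] * [A a]] -> [T [P [P [A bool]] * [A a]] -> [T [P [P [A a]] * [A bool]]]]]

T
P -> T
P * A -> T
A * A -> T
bool * A -> T
bool * a -> T
bool * a -> P -> T
bool * a -> P * A -> T
bool * a -> A * A -> T
bool * a -> bool * A -> T
bool * a -> bool * a -> T
bool * a -> bool * a -> P
bool * a -> bool * a -> P * A
bool * a -> bool * a -> A * A
bool * a -> bool * a -> a * A
bool * a -> bool * a -> a * bool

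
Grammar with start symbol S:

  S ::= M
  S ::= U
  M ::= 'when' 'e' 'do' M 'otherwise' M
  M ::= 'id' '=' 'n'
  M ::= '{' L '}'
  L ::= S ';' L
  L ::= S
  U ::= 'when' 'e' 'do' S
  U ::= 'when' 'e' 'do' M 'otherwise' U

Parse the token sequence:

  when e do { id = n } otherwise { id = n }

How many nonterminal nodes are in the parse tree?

10

[S [M when e do [M { [L [S [M id = n]]] }] otherwise [M { [L [S [M id = n]]] }]]]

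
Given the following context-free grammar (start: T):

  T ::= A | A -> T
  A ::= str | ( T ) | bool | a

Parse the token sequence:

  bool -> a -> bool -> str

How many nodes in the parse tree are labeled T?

[T [A bool] -> [T [A a] -> [T [A bool] -> [T [A str]]]]]

4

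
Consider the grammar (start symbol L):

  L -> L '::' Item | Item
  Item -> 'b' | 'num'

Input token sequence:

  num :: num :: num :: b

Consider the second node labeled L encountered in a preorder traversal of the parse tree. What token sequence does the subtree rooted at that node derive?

num :: num :: num

[L [L [L [L [Item num]] :: [Item num]] :: [Item num]] :: [Item b]]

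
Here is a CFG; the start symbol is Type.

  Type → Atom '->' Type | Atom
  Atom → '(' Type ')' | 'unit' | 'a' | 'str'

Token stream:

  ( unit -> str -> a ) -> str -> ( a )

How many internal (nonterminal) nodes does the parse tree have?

[Type [Atom ( [Type [Atom unit] -> [Type [Atom str] -> [Type [Atom a]]]] )] -> [Type [Atom str] -> [Type [Atom ( [Type [Atom a]] )]]]]

14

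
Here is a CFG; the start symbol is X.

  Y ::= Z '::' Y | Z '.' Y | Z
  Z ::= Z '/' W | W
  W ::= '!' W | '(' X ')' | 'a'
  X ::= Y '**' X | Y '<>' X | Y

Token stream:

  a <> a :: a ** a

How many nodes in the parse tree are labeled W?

4

[X [Y [Z [W a]]] <> [X [Y [Z [W a]] :: [Y [Z [W a]]]] ** [X [Y [Z [W a]]]]]]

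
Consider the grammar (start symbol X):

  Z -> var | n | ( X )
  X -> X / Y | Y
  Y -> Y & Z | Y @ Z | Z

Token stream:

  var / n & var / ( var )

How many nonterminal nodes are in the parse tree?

[X [X [X [Y [Z var]]] / [Y [Y [Z n]] & [Z var]]] / [Y [Z ( [X [Y [Z var]]] )]]]

14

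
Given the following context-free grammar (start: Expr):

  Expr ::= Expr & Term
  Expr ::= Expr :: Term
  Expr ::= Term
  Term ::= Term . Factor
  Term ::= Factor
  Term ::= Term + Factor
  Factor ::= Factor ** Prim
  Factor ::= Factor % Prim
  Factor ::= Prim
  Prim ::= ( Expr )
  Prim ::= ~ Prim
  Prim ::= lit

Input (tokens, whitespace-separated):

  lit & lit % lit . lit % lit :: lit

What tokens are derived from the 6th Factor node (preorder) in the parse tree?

[Expr [Expr [Expr [Term [Factor [Prim lit]]]] & [Term [Term [Factor [Factor [Prim lit]] % [Prim lit]]] . [Factor [Factor [Prim lit]] % [Prim lit]]]] :: [Term [Factor [Prim lit]]]]

lit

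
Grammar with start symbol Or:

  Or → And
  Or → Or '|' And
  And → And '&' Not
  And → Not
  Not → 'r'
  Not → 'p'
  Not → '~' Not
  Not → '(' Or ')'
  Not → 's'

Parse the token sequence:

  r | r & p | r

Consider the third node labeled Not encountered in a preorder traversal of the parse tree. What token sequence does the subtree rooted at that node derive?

p

[Or [Or [Or [And [Not r]]] | [And [And [Not r]] & [Not p]]] | [And [Not r]]]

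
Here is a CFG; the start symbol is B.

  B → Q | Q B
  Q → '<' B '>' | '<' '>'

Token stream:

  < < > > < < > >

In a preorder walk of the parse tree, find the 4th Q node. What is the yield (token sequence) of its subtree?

[B [Q < [B [Q < >]] >] [B [Q < [B [Q < >]] >]]]

< >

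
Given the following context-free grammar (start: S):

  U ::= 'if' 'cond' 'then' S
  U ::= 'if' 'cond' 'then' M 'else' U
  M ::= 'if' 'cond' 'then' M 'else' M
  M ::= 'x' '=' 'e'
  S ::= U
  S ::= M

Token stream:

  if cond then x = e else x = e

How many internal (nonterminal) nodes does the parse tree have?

4

[S [M if cond then [M x = e] else [M x = e]]]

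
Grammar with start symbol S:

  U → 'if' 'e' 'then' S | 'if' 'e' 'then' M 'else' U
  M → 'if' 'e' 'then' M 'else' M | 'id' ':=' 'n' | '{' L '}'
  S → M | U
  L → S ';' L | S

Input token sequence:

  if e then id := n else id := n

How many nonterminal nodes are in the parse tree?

4

[S [M if e then [M id := n] else [M id := n]]]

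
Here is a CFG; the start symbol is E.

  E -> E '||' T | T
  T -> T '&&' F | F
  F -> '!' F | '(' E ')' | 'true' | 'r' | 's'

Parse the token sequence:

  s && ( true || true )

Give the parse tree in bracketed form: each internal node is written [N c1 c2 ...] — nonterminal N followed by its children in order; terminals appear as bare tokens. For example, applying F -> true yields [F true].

E
T
T && F
F && F
s && F
s && ( E )
s && ( E || T )
s && ( T || T )
s && ( F || T )
s && ( true || T )
s && ( true || F )
s && ( true || true )

[E [T [T [F s]] && [F ( [E [E [T [F true]]] || [T [F true]]] )]]]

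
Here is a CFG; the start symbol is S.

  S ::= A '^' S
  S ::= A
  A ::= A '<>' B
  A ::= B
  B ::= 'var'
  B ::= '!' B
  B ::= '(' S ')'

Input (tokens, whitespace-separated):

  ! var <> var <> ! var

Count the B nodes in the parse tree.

5

[S [A [A [A [B ! [B var]]] <> [B var]] <> [B ! [B var]]]]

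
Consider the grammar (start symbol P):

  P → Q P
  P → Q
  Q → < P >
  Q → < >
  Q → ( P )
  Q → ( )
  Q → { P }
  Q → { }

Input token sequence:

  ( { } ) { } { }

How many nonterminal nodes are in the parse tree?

[P [Q ( [P [Q { }]] )] [P [Q { }] [P [Q { }]]]]

8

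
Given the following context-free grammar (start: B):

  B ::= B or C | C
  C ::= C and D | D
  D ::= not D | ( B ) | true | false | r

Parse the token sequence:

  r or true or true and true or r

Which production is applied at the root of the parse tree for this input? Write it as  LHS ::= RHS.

B ::= B or C

[B [B [B [B [C [D r]]] or [C [D true]]] or [C [C [D true]] and [D true]]] or [C [D r]]]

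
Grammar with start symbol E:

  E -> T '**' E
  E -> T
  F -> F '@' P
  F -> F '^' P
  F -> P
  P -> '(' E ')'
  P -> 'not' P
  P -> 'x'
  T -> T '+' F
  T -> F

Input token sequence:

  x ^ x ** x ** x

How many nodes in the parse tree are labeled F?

[E [T [F [F [P x]] ^ [P x]]] ** [E [T [F [P x]]] ** [E [T [F [P x]]]]]]

4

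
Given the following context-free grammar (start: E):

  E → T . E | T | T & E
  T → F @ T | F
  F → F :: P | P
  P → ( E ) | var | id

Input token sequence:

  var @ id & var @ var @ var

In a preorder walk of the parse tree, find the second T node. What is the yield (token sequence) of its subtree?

id

[E [T [F [P var]] @ [T [F [P id]]]] & [E [T [F [P var]] @ [T [F [P var]] @ [T [F [P var]]]]]]]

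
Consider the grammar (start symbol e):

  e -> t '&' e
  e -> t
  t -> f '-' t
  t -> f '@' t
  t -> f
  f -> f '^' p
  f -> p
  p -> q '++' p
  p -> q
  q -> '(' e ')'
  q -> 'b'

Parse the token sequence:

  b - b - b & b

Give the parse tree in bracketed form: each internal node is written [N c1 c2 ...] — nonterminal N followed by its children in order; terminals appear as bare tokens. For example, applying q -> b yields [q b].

[e [t [f [p [q b]]] - [t [f [p [q b]]] - [t [f [p [q b]]]]]] & [e [t [f [p [q b]]]]]]

e
t & e
f - t & e
p - t & e
q - t & e
b - t & e
b - f - t & e
b - p - t & e
b - q - t & e
b - b - t & e
b - b - f & e
b - b - p & e
b - b - q & e
b - b - b & e
b - b - b & t
b - b - b & f
b - b - b & p
b - b - b & q
b - b - b & b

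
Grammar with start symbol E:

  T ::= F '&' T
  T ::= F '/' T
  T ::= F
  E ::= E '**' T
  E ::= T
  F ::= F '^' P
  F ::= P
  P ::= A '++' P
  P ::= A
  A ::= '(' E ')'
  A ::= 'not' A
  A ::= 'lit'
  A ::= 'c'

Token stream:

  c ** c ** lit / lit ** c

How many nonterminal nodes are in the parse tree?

[E [E [E [E [T [F [P [A c]]]]] ** [T [F [P [A c]]]]] ** [T [F [P [A lit]]] / [T [F [P [A lit]]]]]] ** [T [F [P [A c]]]]]

24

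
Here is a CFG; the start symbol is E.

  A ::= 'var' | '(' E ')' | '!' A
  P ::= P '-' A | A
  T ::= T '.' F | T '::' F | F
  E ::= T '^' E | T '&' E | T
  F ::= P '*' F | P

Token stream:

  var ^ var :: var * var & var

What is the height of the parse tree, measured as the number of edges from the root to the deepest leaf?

[E [T [F [P [A var]]]] ^ [E [T [T [F [P [A var]]]] :: [F [P [A var]] * [F [P [A var]]]]] & [E [T [F [P [A var]]]]]]]

7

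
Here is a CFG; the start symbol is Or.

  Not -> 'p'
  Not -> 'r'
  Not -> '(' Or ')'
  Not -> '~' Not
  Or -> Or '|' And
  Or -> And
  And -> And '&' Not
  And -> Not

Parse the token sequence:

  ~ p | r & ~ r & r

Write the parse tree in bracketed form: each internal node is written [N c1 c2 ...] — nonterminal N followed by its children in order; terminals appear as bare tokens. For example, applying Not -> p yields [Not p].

[Or [Or [And [Not ~ [Not p]]]] | [And [And [And [Not r]] & [Not ~ [Not r]]] & [Not r]]]

Or
Or | And
And | And
Not | And
~ Not | And
~ p | And
~ p | And & Not
~ p | And & Not & Not
~ p | Not & Not & Not
~ p | r & Not & Not
~ p | r & ~ Not & Not
~ p | r & ~ r & Not
~ p | r & ~ r & r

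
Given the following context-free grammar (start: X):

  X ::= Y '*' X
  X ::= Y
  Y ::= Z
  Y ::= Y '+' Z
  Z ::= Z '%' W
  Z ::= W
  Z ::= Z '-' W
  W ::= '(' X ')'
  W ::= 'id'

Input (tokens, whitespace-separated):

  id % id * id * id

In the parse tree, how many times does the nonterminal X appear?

[X [Y [Z [Z [W id]] % [W id]]] * [X [Y [Z [W id]]] * [X [Y [Z [W id]]]]]]

3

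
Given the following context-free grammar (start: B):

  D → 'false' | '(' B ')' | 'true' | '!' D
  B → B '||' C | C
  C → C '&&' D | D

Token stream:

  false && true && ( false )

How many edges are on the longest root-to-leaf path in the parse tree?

6

[B [C [C [C [D false]] && [D true]] && [D ( [B [C [D false]]] )]]]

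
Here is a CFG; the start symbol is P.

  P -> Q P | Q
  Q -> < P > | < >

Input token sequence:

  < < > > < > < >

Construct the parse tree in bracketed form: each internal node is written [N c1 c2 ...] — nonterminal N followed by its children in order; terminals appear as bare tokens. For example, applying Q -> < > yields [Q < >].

P
Q P
< P > P
< Q > P
< < > > P
< < > > Q P
< < > > < > P
< < > > < > Q
< < > > < > < >

[P [Q < [P [Q < >]] >] [P [Q < >] [P [Q < >]]]]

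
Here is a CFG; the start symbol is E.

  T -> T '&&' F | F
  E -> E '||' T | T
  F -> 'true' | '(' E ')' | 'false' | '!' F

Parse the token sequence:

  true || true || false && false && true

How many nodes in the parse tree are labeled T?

[E [E [E [T [F true]]] || [T [F true]]] || [T [T [T [F false]] && [F false]] && [F true]]]

5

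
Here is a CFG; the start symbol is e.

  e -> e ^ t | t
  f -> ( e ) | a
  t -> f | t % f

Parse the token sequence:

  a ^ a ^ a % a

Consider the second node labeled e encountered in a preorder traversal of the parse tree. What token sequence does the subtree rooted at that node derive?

a ^ a

[e [e [e [t [f a]]] ^ [t [f a]]] ^ [t [t [f a]] % [f a]]]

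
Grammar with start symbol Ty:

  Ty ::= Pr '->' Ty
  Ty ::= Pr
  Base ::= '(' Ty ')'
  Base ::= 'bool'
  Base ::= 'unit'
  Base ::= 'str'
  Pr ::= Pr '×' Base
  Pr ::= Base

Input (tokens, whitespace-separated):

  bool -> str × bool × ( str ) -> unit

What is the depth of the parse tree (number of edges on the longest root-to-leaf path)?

7

[Ty [Pr [Base bool]] -> [Ty [Pr [Pr [Pr [Base str]] × [Base bool]] × [Base ( [Ty [Pr [Base str]]] )]] -> [Ty [Pr [Base unit]]]]]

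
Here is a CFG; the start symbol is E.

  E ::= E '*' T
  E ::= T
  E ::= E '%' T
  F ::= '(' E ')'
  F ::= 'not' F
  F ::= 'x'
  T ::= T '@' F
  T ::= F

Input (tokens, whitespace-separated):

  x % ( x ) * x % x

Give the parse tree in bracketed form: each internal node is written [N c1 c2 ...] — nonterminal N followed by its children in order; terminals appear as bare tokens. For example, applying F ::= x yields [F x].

E
E % T
E * T % T
E % T * T % T
T % T * T % T
F % T * T % T
x % T * T % T
x % F * T % T
x % ( E ) * T % T
x % ( T ) * T % T
x % ( F ) * T % T
x % ( x ) * T % T
x % ( x ) * F % T
x % ( x ) * x % T
x % ( x ) * x % F
x % ( x ) * x % x

[E [E [E [E [T [F x]]] % [T [F ( [E [T [F x]]] )]]] * [T [F x]]] % [T [F x]]]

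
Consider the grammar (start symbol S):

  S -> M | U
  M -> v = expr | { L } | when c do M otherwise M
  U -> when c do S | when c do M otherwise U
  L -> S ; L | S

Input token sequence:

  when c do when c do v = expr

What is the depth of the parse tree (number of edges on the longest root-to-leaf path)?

[S [U when c do [S [U when c do [S [M v = expr]]]]]]

6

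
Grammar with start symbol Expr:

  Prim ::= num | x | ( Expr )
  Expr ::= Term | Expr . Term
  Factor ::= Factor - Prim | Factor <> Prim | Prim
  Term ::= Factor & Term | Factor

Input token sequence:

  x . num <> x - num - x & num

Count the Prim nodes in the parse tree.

[Expr [Expr [Term [Factor [Prim x]]]] . [Term [Factor [Factor [Factor [Factor [Prim num]] <> [Prim x]] - [Prim num]] - [Prim x]] & [Term [Factor [Prim num]]]]]

6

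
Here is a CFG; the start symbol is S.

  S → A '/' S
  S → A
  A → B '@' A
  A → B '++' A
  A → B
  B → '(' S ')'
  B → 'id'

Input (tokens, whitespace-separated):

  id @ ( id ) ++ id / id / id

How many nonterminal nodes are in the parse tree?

16

[S [A [B id] @ [A [B ( [S [A [B id]]] )] ++ [A [B id]]]] / [S [A [B id]] / [S [A [B id]]]]]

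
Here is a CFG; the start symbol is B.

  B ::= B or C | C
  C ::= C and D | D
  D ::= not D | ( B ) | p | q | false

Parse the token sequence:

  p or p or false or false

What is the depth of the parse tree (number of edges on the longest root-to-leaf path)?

[B [B [B [B [C [D p]]] or [C [D p]]] or [C [D false]]] or [C [D false]]]

6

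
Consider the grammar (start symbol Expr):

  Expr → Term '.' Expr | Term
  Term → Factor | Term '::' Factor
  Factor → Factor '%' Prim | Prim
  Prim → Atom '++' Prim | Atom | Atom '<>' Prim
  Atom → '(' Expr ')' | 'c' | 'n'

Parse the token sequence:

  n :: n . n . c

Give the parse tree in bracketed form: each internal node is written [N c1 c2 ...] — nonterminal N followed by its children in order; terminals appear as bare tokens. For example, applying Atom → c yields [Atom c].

Expr
Term . Expr
Term :: Factor . Expr
Factor :: Factor . Expr
Prim :: Factor . Expr
Atom :: Factor . Expr
n :: Factor . Expr
n :: Prim . Expr
n :: Atom . Expr
n :: n . Expr
n :: n . Term . Expr
n :: n . Factor . Expr
n :: n . Prim . Expr
n :: n . Atom . Expr
n :: n . n . Expr
n :: n . n . Term
n :: n . n . Factor
n :: n . n . Prim
n :: n . n . Atom
n :: n . n . c

[Expr [Term [Term [Factor [Prim [Atom n]]]] :: [Factor [Prim [Atom n]]]] . [Expr [Term [Factor [Prim [Atom n]]]] . [Expr [Term [Factor [Prim [Atom c]]]]]]]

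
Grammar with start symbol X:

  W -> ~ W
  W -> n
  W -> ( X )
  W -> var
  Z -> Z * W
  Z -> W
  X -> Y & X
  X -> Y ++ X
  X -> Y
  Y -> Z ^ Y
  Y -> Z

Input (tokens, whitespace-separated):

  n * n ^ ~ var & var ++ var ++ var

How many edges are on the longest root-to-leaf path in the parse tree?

[X [Y [Z [Z [W n]] * [W n]] ^ [Y [Z [W ~ [W var]]]]] & [X [Y [Z [W var]]] ++ [X [Y [Z [W var]]] ++ [X [Y [Z [W var]]]]]]]

7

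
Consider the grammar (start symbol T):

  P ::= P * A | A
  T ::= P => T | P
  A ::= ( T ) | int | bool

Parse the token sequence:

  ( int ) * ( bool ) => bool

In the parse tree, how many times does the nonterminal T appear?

4

[T [P [P [A ( [T [P [A int]]] )]] * [A ( [T [P [A bool]]] )]] => [T [P [A bool]]]]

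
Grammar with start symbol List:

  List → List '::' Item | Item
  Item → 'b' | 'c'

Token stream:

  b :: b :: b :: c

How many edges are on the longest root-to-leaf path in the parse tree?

5

[List [List [List [List [Item b]] :: [Item b]] :: [Item b]] :: [Item c]]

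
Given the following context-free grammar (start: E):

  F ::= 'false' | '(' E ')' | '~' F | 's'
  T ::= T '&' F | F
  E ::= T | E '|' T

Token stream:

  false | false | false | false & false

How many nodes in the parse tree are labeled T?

[E [E [E [E [T [F false]]] | [T [F false]]] | [T [F false]]] | [T [T [F false]] & [F false]]]

5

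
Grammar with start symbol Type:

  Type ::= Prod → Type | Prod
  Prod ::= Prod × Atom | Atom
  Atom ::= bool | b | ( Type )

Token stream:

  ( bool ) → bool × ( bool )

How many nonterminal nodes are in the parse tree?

[Type [Prod [Atom ( [Type [Prod [Atom bool]]] )]] → [Type [Prod [Prod [Atom bool]] × [Atom ( [Type [Prod [Atom bool]]] )]]]]

14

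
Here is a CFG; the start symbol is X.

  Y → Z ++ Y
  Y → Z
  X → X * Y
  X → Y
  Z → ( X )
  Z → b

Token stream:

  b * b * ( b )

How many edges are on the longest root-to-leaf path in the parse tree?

[X [X [X [Y [Z b]]] * [Y [Z b]]] * [Y [Z ( [X [Y [Z b]]] )]]]

6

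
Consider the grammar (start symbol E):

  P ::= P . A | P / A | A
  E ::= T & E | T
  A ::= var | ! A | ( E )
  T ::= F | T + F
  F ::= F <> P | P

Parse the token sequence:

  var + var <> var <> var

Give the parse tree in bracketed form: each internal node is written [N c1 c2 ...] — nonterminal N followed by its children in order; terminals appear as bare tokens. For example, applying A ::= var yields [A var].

[E [T [T [F [P [A var]]]] + [F [F [F [P [A var]]] <> [P [A var]]] <> [P [A var]]]]]

E
T
T + F
F + F
P + F
A + F
var + F
var + F <> P
var + F <> P <> P
var + P <> P <> P
var + A <> P <> P
var + var <> P <> P
var + var <> A <> P
var + var <> var <> P
var + var <> var <> A
var + var <> var <> var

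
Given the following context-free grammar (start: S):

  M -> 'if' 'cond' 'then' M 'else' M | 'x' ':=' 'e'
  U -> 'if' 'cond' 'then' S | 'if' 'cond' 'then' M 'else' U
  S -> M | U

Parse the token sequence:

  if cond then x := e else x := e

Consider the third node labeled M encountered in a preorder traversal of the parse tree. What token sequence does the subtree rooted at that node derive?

x := e

[S [M if cond then [M x := e] else [M x := e]]]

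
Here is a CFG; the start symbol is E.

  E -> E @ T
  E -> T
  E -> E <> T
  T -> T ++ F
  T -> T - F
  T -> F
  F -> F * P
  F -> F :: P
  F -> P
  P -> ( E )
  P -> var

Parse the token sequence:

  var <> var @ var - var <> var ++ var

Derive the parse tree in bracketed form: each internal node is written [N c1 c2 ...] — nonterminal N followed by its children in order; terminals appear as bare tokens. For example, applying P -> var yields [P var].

E
E <> T
E @ T <> T
E <> T @ T <> T
T <> T @ T <> T
F <> T @ T <> T
P <> T @ T <> T
var <> T @ T <> T
var <> F @ T <> T
var <> P @ T <> T
var <> var @ T <> T
var <> var @ T - F <> T
var <> var @ F - F <> T
var <> var @ P - F <> T
var <> var @ var - F <> T
var <> var @ var - P <> T
var <> var @ var - var <> T
var <> var @ var - var <> T ++ F
var <> var @ var - var <> F ++ F
var <> var @ var - var <> P ++ F
var <> var @ var - var <> var ++ F
var <> var @ var - var <> var ++ P
var <> var @ var - var <> var ++ var

[E [E [E [E [T [F [P var]]]] <> [T [F [P var]]]] @ [T [T [F [P var]]] - [F [P var]]]] <> [T [T [F [P var]]] ++ [F [P var]]]]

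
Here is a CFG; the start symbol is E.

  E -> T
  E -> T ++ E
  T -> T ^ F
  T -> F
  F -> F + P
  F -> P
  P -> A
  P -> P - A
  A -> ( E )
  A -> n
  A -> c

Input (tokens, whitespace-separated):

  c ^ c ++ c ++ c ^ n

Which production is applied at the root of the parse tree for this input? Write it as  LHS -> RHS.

[E [T [T [F [P [A c]]]] ^ [F [P [A c]]]] ++ [E [T [F [P [A c]]]] ++ [E [T [T [F [P [A c]]]] ^ [F [P [A n]]]]]]]

E -> T ++ E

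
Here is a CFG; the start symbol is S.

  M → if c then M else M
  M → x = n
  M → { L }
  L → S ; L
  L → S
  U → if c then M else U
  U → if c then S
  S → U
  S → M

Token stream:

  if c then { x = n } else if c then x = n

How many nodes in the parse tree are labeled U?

[S [U if c then [M { [L [S [M x = n]]] }] else [U if c then [S [M x = n]]]]]

2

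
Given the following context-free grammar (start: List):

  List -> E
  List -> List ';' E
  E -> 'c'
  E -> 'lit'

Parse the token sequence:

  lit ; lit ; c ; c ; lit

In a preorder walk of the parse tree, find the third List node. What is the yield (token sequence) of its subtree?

[List [List [List [List [List [E lit]] ; [E lit]] ; [E c]] ; [E c]] ; [E lit]]

lit ; lit ; c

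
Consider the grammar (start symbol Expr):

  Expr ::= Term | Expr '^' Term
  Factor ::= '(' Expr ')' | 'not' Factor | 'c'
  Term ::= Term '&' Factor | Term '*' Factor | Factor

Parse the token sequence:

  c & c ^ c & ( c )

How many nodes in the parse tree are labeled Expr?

[Expr [Expr [Term [Term [Factor c]] & [Factor c]]] ^ [Term [Term [Factor c]] & [Factor ( [Expr [Term [Factor c]]] )]]]

3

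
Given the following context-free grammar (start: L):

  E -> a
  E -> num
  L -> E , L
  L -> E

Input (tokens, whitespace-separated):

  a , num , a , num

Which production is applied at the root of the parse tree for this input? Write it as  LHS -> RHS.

[L [E a] , [L [E num] , [L [E a] , [L [E num]]]]]

L -> E , L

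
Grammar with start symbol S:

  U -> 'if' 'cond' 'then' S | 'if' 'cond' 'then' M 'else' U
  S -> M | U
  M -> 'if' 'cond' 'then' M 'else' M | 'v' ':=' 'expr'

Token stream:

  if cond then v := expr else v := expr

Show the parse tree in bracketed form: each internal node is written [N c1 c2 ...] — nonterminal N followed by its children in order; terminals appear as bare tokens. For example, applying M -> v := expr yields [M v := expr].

S
M
if cond then M else M
if cond then v := expr else M
if cond then v := expr else v := expr

[S [M if cond then [M v := expr] else [M v := expr]]]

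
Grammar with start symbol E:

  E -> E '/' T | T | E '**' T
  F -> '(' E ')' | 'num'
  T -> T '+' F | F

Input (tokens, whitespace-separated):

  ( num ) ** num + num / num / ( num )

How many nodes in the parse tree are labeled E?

[E [E [E [E [T [F ( [E [T [F num]]] )]]] ** [T [T [F num]] + [F num]]] / [T [F num]]] / [T [F ( [E [T [F num]]] )]]]

6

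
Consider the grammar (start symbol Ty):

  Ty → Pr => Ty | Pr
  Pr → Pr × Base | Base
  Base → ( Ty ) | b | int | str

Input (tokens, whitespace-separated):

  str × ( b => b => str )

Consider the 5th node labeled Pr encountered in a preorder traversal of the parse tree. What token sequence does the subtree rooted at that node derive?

[Ty [Pr [Pr [Base str]] × [Base ( [Ty [Pr [Base b]] => [Ty [Pr [Base b]] => [Ty [Pr [Base str]]]]] )]]]

str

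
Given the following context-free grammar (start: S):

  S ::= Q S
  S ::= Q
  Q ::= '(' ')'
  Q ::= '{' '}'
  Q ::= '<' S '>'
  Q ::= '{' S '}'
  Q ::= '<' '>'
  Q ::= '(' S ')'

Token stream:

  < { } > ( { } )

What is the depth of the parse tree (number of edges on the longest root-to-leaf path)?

[S [Q < [S [Q { }]] >] [S [Q ( [S [Q { }]] )]]]

5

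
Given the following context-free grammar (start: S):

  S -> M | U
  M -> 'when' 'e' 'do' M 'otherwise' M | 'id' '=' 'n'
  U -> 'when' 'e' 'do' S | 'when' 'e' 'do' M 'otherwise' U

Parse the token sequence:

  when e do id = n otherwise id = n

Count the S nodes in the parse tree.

1

[S [M when e do [M id = n] otherwise [M id = n]]]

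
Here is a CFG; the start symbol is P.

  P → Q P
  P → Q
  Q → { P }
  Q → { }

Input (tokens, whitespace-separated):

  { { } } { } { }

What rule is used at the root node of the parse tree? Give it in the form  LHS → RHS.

P → Q P

[P [Q { [P [Q { }]] }] [P [Q { }] [P [Q { }]]]]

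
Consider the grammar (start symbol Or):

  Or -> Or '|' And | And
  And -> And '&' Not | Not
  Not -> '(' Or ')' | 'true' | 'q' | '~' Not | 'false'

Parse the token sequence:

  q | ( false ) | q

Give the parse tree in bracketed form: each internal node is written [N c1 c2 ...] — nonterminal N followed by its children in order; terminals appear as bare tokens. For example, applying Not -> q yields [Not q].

Or
Or | And
Or | And | And
And | And | And
Not | And | And
q | And | And
q | Not | And
q | ( Or ) | And
q | ( And ) | And
q | ( Not ) | And
q | ( false ) | And
q | ( false ) | Not
q | ( false ) | q

[Or [Or [Or [And [Not q]]] | [And [Not ( [Or [And [Not false]]] )]]] | [And [Not q]]]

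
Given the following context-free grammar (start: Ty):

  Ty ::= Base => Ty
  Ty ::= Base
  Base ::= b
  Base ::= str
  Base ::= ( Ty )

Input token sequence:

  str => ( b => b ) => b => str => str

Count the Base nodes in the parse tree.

7

[Ty [Base str] => [Ty [Base ( [Ty [Base b] => [Ty [Base b]]] )] => [Ty [Base b] => [Ty [Base str] => [Ty [Base str]]]]]]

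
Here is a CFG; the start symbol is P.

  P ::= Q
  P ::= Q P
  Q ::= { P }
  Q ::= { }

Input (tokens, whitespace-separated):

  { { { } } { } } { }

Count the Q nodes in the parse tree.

5

[P [Q { [P [Q { [P [Q { }]] }] [P [Q { }]]] }] [P [Q { }]]]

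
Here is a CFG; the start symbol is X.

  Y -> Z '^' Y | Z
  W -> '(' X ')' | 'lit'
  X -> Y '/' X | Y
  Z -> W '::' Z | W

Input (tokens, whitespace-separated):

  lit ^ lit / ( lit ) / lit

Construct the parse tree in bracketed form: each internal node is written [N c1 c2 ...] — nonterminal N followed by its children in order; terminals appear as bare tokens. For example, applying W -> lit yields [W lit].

[X [Y [Z [W lit]] ^ [Y [Z [W lit]]]] / [X [Y [Z [W ( [X [Y [Z [W lit]]]] )]]] / [X [Y [Z [W lit]]]]]]

X
Y / X
Z ^ Y / X
W ^ Y / X
lit ^ Y / X
lit ^ Z / X
lit ^ W / X
lit ^ lit / X
lit ^ lit / Y / X
lit ^ lit / Z / X
lit ^ lit / W / X
lit ^ lit / ( X ) / X
lit ^ lit / ( Y ) / X
lit ^ lit / ( Z ) / X
lit ^ lit / ( W ) / X
lit ^ lit / ( lit ) / X
lit ^ lit / ( lit ) / Y
lit ^ lit / ( lit ) / Z
lit ^ lit / ( lit ) / W
lit ^ lit / ( lit ) / lit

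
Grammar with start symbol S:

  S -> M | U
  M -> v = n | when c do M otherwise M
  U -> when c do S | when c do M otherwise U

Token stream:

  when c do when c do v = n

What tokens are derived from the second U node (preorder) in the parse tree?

[S [U when c do [S [U when c do [S [M v = n]]]]]]

when c do v = n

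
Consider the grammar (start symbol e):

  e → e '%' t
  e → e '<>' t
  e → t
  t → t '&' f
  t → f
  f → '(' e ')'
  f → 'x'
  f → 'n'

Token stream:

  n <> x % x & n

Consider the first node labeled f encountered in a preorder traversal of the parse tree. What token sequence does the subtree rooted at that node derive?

[e [e [e [t [f n]]] <> [t [f x]]] % [t [t [f x]] & [f n]]]

n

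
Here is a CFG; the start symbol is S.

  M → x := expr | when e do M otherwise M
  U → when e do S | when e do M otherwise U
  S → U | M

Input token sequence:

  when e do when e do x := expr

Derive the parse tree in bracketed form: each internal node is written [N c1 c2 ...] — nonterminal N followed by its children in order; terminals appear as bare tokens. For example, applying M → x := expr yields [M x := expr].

S
U
when e do S
when e do U
when e do when e do S
when e do when e do M
when e do when e do x := expr

[S [U when e do [S [U when e do [S [M x := expr]]]]]]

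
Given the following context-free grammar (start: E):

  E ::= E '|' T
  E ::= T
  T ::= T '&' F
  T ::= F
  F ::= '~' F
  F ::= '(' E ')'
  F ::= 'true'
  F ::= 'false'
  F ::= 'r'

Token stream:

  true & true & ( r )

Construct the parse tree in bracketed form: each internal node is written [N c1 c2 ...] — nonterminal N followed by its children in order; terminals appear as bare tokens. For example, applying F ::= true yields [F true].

E
T
T & F
T & F & F
F & F & F
true & F & F
true & true & F
true & true & ( E )
true & true & ( T )
true & true & ( F )
true & true & ( r )

[E [T [T [T [F true]] & [F true]] & [F ( [E [T [F r]]] )]]]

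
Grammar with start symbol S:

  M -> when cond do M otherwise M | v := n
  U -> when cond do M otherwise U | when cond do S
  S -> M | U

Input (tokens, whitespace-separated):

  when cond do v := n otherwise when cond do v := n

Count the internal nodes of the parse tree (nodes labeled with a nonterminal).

6

[S [U when cond do [M v := n] otherwise [U when cond do [S [M v := n]]]]]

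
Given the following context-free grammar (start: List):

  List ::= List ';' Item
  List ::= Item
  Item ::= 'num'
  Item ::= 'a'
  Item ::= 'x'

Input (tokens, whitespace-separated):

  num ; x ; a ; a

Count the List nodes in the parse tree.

4

[List [List [List [List [Item num]] ; [Item x]] ; [Item a]] ; [Item a]]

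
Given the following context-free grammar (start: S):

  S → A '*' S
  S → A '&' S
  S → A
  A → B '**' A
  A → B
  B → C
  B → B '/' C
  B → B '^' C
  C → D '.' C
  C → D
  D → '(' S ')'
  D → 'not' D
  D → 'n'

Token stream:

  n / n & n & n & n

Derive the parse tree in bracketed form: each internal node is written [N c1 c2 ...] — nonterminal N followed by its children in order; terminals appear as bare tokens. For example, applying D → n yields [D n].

[S [A [B [B [C [D n]]] / [C [D n]]]] & [S [A [B [C [D n]]]] & [S [A [B [C [D n]]]] & [S [A [B [C [D n]]]]]]]]

S
A & S
B & S
B / C & S
C / C & S
D / C & S
n / C & S
n / D & S
n / n & S
n / n & A & S
n / n & B & S
n / n & C & S
n / n & D & S
n / n & n & S
n / n & n & A & S
n / n & n & B & S
n / n & n & C & S
n / n & n & D & S
n / n & n & n & S
n / n & n & n & A
n / n & n & n & B
n / n & n & n & C
n / n & n & n & D
n / n & n & n & n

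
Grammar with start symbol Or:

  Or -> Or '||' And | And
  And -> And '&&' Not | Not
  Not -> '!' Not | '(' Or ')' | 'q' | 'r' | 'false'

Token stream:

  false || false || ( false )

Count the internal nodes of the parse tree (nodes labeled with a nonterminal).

12

[Or [Or [Or [And [Not false]]] || [And [Not false]]] || [And [Not ( [Or [And [Not false]]] )]]]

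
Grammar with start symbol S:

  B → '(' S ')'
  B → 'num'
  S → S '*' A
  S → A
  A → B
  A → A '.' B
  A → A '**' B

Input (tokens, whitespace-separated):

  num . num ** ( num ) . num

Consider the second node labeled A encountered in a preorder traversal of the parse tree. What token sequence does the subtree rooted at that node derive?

[S [A [A [A [A [B num]] . [B num]] ** [B ( [S [A [B num]]] )]] . [B num]]]

num . num ** ( num )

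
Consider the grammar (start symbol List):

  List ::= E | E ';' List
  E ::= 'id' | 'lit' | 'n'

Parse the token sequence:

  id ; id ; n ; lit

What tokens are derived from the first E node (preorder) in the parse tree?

[List [E id] ; [List [E id] ; [List [E n] ; [List [E lit]]]]]

id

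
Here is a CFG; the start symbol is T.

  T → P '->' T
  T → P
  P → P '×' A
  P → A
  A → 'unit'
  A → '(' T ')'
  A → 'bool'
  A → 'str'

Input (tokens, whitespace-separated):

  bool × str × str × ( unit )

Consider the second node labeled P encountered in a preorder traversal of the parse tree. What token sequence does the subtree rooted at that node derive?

bool × str × str

[T [P [P [P [P [A bool]] × [A str]] × [A str]] × [A ( [T [P [A unit]]] )]]]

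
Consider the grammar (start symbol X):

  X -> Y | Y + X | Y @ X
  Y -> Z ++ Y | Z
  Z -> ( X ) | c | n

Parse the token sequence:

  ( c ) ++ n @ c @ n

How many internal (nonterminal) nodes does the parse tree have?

[X [Y [Z ( [X [Y [Z c]]] )] ++ [Y [Z n]]] @ [X [Y [Z c]] @ [X [Y [Z n]]]]]

14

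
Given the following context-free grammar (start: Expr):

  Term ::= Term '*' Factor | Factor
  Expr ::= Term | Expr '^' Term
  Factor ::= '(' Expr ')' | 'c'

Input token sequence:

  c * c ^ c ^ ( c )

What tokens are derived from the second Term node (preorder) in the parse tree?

c

[Expr [Expr [Expr [Term [Term [Factor c]] * [Factor c]]] ^ [Term [Factor c]]] ^ [Term [Factor ( [Expr [Term [Factor c]]] )]]]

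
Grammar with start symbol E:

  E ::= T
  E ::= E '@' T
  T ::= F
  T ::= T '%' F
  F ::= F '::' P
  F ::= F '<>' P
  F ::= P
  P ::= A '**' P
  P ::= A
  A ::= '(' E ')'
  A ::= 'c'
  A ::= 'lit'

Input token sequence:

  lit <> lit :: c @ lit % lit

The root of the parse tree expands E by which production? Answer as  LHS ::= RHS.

E ::= E '@' T

[E [E [T [F [F [F [P [A lit]]] <> [P [A lit]]] :: [P [A c]]]]] @ [T [T [F [P [A lit]]]] % [F [P [A lit]]]]]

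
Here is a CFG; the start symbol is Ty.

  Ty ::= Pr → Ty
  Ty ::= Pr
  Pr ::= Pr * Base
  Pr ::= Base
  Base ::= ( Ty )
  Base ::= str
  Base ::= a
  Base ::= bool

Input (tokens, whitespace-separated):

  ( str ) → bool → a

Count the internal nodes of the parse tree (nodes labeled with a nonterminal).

12

[Ty [Pr [Base ( [Ty [Pr [Base str]]] )]] → [Ty [Pr [Base bool]] → [Ty [Pr [Base a]]]]]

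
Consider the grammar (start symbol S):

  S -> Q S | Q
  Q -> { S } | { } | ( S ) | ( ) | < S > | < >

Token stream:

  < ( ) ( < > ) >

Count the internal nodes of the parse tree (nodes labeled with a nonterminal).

8

[S [Q < [S [Q ( )] [S [Q ( [S [Q < >]] )]]] >]]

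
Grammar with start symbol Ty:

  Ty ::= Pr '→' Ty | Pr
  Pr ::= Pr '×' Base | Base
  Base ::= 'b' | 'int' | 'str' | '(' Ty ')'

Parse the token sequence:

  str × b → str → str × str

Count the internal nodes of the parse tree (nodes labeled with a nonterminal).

13

[Ty [Pr [Pr [Base str]] × [Base b]] → [Ty [Pr [Base str]] → [Ty [Pr [Pr [Base str]] × [Base str]]]]]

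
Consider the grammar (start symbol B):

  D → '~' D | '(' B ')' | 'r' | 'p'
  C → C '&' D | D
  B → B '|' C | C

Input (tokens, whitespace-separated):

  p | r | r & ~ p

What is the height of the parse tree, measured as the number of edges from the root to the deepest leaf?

5

[B [B [B [C [D p]]] | [C [D r]]] | [C [C [D r]] & [D ~ [D p]]]]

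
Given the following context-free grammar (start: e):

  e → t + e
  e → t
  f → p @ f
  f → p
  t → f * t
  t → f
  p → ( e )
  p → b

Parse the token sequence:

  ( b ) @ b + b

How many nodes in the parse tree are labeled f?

4

[e [t [f [p ( [e [t [f [p b]]]] )] @ [f [p b]]]] + [e [t [f [p b]]]]]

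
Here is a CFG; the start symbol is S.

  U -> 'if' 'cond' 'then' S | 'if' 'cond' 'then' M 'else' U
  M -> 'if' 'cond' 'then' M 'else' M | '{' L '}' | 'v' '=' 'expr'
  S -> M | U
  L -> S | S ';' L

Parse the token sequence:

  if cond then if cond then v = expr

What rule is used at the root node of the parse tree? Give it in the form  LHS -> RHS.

[S [U if cond then [S [U if cond then [S [M v = expr]]]]]]

S -> U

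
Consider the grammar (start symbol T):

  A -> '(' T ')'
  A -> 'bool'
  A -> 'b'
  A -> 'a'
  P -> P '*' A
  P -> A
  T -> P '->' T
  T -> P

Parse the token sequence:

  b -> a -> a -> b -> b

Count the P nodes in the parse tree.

5

[T [P [A b]] -> [T [P [A a]] -> [T [P [A a]] -> [T [P [A b]] -> [T [P [A b]]]]]]]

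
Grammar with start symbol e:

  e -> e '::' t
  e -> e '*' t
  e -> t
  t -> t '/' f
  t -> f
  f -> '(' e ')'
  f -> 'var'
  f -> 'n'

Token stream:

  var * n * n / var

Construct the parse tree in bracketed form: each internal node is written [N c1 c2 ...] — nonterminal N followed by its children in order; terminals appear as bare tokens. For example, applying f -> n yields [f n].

e
e * t
e * t * t
t * t * t
f * t * t
var * t * t
var * f * t
var * n * t
var * n * t / f
var * n * f / f
var * n * n / f
var * n * n / var

[e [e [e [t [f var]]] * [t [f n]]] * [t [t [f n]] / [f var]]]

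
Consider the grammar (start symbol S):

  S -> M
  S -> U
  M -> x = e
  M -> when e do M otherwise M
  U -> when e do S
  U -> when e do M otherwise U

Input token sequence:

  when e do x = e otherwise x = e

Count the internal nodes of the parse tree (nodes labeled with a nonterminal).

4

[S [M when e do [M x = e] otherwise [M x = e]]]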